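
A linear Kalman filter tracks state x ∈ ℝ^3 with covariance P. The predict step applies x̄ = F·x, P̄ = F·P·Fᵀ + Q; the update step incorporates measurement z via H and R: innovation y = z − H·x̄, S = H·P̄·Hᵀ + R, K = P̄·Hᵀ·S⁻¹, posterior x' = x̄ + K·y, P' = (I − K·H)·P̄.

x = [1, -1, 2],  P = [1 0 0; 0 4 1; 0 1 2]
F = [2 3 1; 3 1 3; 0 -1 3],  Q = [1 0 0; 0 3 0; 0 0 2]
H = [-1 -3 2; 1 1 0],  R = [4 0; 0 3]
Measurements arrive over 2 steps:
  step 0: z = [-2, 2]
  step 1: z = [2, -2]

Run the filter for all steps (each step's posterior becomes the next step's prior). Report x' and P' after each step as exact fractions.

step 0: x̄ = F·x = [1, 8, 7]
step 0: P̄ = F·P·Fᵀ + Q = [49 34 2; 34 40 14; 2 14 18]
step 0: y = z − H·x̄ = [9, -7]
step 0: S = H·P̄·Hᵀ + R = [513 -273; -273 160]
step 0: K = P̄·Hᵀ·S⁻¹ = [-287/2517 272/839; 14/2517 396/839; 3088/7551 2008/2517]
step 0: x' = x̄ + K·y = [-1926/839, 3982/839, 12827/2517]
step 0: P' = (I − K·H)·P̄ = [4472/839 -3656/839 -10318/2517; -3656/839 4844/839 16342/2517; -10318/2517 16342/2517 64238/7551]
step 1: x̄ = F·x = [37109/2517, 11031/839, 8845/839]
step 1: P̄ = F·P·Fᵀ + Q = [400637/7551 46080/839 111406/2517; 46080/839 60687/839 39408/839; 111406/2517 39408/839 38076/839]
step 1: y = z − H·x̄ = [88352/2517, -75236/2517]
step 1: S = H·P̄·Hᵀ + R = [3612608/7551 -2320286/7551; -2320286/7551 1798913/7551]
step 1: K = P̄·Hᵀ·S⁻¹ = [5980353/49222636 15011885/24611318; -8300639/49222636 7793129/24611318; 20926891/73833954 27633311/36916977]
step 1: x' = x̄ + K·y = [9546145/12305659, -27522951/12305659, -23170635/12305659]
step 1: P' = (I − K·H)·P̄ = [142934925/49222636 -52863615/49222636 2066373/24611318; -52863615/49222636 99622389/49222636 53200249/24611318; 2066373/24611318 53200249/24611318 142177231/36916977]

step 0: x' = [-1926/839, 3982/839, 12827/2517], P' = [4472/839 -3656/839 -10318/2517; -3656/839 4844/839 16342/2517; -10318/2517 16342/2517 64238/7551]
step 1: x' = [9546145/12305659, -27522951/12305659, -23170635/12305659], P' = [142934925/49222636 -52863615/49222636 2066373/24611318; -52863615/49222636 99622389/49222636 53200249/24611318; 2066373/24611318 53200249/24611318 142177231/36916977]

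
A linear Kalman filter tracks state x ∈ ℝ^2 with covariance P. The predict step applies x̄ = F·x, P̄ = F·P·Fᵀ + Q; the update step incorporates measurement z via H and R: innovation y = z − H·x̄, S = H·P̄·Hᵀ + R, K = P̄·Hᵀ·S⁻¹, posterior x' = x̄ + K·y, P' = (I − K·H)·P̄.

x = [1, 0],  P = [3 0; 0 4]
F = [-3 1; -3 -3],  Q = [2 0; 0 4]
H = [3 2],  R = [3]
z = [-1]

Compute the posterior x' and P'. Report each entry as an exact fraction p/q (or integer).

x̄ = F·x = [-3, -3]
P̄ = F·P·Fᵀ + Q = [33 15; 15 67]
y = z − H·x̄ = [14]
S = H·P̄·Hᵀ + R = [748]
K = P̄·Hᵀ·S⁻¹ = [129/748; 179/748]
x' = x̄ + K·y = [-219/374, 131/374]
P' = (I − K·H)·P̄ = [8043/748 -11871/748; -11871/748 18075/748]

x' = [-219/374, 131/374]
P' = [8043/748 -11871/748; -11871/748 18075/748]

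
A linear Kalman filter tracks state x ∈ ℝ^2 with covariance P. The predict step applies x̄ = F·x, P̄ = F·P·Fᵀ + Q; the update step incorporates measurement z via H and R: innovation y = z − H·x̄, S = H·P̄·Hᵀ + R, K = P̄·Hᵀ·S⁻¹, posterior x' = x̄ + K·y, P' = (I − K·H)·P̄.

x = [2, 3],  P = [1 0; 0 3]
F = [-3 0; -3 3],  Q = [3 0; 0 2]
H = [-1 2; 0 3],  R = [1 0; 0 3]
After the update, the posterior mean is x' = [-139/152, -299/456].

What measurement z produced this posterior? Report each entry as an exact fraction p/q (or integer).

z = [-1, -1]

x̄ = F·x = [-6, 3]
P̄ = F·P·Fᵀ + Q = [12 9; 9 38]
S = H·P̄·Hᵀ + R = [129 201; 201 345]
K = P̄·Hᵀ·S⁻¹ = [-373/456 253/456; 67/1368 413/1368]
x' − x̄ = [773/152, -1667/456] = K·y
y = (KᵀK)⁻¹·Kᵀ·(x' − x̄) = [-13, -10]
z = y + H·x̄ = [-13, -10] + [12, 9] = [-1, -1]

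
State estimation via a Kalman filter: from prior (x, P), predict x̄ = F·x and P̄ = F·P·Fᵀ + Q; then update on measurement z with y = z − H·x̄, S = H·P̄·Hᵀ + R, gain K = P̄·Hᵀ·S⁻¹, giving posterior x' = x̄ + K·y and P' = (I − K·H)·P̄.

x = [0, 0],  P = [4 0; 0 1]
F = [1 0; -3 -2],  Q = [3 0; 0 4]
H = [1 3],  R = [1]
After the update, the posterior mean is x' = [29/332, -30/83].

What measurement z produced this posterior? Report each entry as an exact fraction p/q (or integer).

x̄ = F·x = [0, 0]
P̄ = F·P·Fᵀ + Q = [7 -12; -12 44]
S = H·P̄·Hᵀ + R = [332]
K = P̄·Hᵀ·S⁻¹ = [-29/332; 30/83]
x' − x̄ = [29/332, -30/83] = K·y
y = (KᵀK)⁻¹·Kᵀ·(x' − x̄) = [-1]
z = y + H·x̄ = [-1] + [0] = [-1]

z = [-1]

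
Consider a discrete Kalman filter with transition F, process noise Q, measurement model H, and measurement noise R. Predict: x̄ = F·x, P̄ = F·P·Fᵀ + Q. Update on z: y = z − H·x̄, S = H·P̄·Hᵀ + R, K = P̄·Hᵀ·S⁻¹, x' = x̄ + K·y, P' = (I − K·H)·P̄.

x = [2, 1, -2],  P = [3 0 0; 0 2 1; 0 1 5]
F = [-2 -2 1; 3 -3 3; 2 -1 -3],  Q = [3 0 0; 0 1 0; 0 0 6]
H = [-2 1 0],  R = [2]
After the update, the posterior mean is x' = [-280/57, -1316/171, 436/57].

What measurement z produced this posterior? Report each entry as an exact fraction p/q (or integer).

x̄ = F·x = [-8, -3, 9]
P̄ = F·P·Fᵀ + Q = [24 0 -18; 0 73 -15; -18 -15 71]
S = H·P̄·Hᵀ + R = [171]
K = P̄·Hᵀ·S⁻¹ = [-16/57; 73/171; 7/57]
x' − x̄ = [176/57, -803/171, -77/57] = K·y
y = (KᵀK)⁻¹·Kᵀ·(x' − x̄) = [-11]
z = y + H·x̄ = [-11] + [13] = [2]

z = [2]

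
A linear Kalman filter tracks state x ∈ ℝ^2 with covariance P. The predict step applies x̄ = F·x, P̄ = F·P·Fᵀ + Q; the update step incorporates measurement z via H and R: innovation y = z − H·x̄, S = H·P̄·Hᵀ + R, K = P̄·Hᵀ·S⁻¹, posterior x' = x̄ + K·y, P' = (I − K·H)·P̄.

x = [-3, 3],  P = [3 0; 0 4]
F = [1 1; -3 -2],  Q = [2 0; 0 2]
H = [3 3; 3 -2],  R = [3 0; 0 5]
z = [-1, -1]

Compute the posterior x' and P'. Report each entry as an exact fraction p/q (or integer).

x' = [-439/1894, 41/1894]
P' = [2249/9470 -1129/9470; -1129/9470 3009/9470]

x̄ = F·x = [0, 3]
P̄ = F·P·Fᵀ + Q = [9 -17; -17 45]
y = z − H·x̄ = [-10, 5]
S = H·P̄·Hᵀ + R = [183 -240; -240 470]
K = P̄·Hᵀ·S⁻¹ = [112/947 1801/9470; 188/947 -1881/9470]
x' = x̄ + K·y = [-439/1894, 41/1894]
P' = (I − K·H)·P̄ = [2249/9470 -1129/9470; -1129/9470 3009/9470]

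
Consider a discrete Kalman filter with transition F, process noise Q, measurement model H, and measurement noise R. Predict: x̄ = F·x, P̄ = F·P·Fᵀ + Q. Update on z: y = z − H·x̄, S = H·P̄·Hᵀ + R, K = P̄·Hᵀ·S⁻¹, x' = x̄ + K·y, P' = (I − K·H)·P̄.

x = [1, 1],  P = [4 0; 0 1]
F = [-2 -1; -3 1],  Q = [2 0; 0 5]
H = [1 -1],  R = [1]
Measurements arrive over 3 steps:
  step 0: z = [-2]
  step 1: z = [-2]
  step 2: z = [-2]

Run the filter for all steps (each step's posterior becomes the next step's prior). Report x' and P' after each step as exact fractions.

step 0: x' = [-11/4, -13/16], P' = [18 73/4; 73/4 311/16]
step 1: x' = [757/164, 3241/492], P' = [8335/164 8017/164; 8017/164 23573/492]
step 2: x' = [33342/27029, 90627/27029], P' = [2091860/27029 2021587/27029; 2021587/27029 1977851/27029]

step 0: x̄ = F·x = [-3, -2]
step 0: P̄ = F·P·Fᵀ + Q = [19 23; 23 42]
step 0: y = z − H·x̄ = [-1]
step 0: S = H·P̄·Hᵀ + R = [16]
step 0: K = P̄·Hᵀ·S⁻¹ = [-1/4; -19/16]
step 0: x' = x̄ + K·y = [-11/4, -13/16]
step 0: P' = (I − K·H)·P̄ = [18 73/4; 73/4 311/16]
step 1: x̄ = F·x = [101/16, 119/16]
step 1: P̄ = F·P·Fᵀ + Q = [2663/16 1709/16; 1709/16 1231/16]
step 1: y = z − H·x̄ = [-7/8]
step 1: S = H·P̄·Hᵀ + R = [123/4]
step 1: K = P̄·Hᵀ·S⁻¹ = [159/82; 239/246]
step 1: x' = x̄ + K·y = [757/164, 3241/492]
step 1: P' = (I − K·H)·P̄ = [8335/164 8017/164; 8017/164 23573/492]
step 2: x̄ = F·x = [-7783/492, -893/123]
step 2: P̄ = F·P·Fᵀ + Q = [220781/492 37627/123; 37627/123 26693/123]
step 2: y = z − H·x̄ = [3227/492]
step 2: S = H·P̄·Hᵀ + R = [27029/492]
step 2: K = P̄·Hᵀ·S⁻¹ = [70273/27029; 43736/27029]
step 2: x' = x̄ + K·y = [33342/27029, 90627/27029]
step 2: P' = (I − K·H)·P̄ = [2091860/27029 2021587/27029; 2021587/27029 1977851/27029]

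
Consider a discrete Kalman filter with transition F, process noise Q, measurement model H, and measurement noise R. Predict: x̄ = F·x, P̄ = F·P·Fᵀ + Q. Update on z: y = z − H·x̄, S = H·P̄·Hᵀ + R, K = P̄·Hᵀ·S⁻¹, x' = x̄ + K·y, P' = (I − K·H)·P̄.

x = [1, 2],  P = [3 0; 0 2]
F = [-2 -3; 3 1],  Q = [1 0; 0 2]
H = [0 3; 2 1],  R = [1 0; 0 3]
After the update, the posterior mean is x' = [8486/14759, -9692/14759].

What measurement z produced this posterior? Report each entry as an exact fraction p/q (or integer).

x̄ = F·x = [-8, 5]
P̄ = F·P·Fᵀ + Q = [31 -24; -24 31]
S = H·P̄·Hᵀ + R = [280 -51; -51 62]
K = P̄·Hᵀ·S⁻¹ = [-2526/14759 6968/14759; 4899/14759 -17/14759]
x' − x̄ = [126558/14759, -83487/14759] = K·y
y = (KᵀK)⁻¹·Kᵀ·(x' − x̄) = [-17, 12]
z = y + H·x̄ = [-17, 12] + [15, -11] = [-2, 1]

z = [-2, 1]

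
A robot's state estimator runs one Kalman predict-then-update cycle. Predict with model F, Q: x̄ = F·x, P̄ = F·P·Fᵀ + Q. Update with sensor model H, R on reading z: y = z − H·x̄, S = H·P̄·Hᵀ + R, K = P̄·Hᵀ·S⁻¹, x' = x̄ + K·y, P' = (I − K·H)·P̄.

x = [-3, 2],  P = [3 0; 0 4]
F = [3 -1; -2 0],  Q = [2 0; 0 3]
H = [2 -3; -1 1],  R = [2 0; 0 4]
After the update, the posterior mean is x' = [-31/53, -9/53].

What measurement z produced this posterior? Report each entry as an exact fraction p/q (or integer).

x̄ = F·x = [-11, 6]
P̄ = F·P·Fᵀ + Q = [33 -18; -18 15]
S = H·P̄·Hᵀ + R = [485 -201; -201 88]
K = P̄·Hᵀ·S⁻¹ = [309/2279 -615/2279; -495/2279 -276/2279]
x' − x̄ = [552/53, -327/53] = K·y
y = (KᵀK)⁻¹·Kᵀ·(x' − x̄) = [39, -19]
z = y + H·x̄ = [39, -19] + [-40, 17] = [-1, -2]

z = [-1, -2]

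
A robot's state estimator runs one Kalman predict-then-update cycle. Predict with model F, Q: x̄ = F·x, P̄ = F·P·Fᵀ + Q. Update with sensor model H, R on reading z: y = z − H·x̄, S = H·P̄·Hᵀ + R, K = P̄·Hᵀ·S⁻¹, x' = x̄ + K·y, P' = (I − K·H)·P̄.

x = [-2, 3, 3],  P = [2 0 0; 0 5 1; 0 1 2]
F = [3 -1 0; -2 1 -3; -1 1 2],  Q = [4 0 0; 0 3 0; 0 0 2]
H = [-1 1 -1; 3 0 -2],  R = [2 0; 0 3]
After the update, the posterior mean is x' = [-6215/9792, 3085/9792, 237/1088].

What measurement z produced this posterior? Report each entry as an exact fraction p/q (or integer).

x̄ = F·x = [-9, -2, 11]
P̄ = F·P·Fᵀ + Q = [27 -14 -13; -14 28 -4; -13 -4 21]
S = H·P̄·Hᵀ + R = [88 -60; -60 486]
K = P̄·Hᵀ·S⁻¹ = [-599/3264 967/4896; 1693/3264 -29/4896; -297/1088 -109/544]
x' − x̄ = [81913/9792, 22669/9792, -11731/1088] = K·y
y = (KᵀK)⁻¹·Kᵀ·(x' − x̄) = [5, 47]
z = y + H·x̄ = [5, 47] + [-4, -49] = [1, -2]

z = [1, -2]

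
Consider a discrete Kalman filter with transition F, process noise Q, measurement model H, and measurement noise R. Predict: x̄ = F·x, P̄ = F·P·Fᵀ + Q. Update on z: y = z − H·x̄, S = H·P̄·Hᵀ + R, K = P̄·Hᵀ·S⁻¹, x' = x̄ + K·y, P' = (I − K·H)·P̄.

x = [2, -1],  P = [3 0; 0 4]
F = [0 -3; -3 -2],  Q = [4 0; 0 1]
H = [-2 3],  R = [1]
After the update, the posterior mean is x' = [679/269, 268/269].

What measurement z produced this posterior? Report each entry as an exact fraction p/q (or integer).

x̄ = F·x = [3, -4]
P̄ = F·P·Fᵀ + Q = [40 24; 24 44]
S = H·P̄·Hᵀ + R = [269]
K = P̄·Hᵀ·S⁻¹ = [-8/269; 84/269]
x' − x̄ = [-128/269, 1344/269] = K·y
y = (KᵀK)⁻¹·Kᵀ·(x' − x̄) = [16]
z = y + H·x̄ = [16] + [-18] = [-2]

z = [-2]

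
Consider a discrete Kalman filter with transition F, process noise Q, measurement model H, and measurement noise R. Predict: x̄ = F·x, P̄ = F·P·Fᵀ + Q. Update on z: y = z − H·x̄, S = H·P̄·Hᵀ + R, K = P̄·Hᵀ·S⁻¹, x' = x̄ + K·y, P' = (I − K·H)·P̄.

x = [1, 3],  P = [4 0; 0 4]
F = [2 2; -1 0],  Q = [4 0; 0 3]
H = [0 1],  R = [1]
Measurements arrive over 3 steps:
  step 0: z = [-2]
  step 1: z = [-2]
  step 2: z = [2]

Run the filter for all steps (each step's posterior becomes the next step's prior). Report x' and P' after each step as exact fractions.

step 0: x' = [9, -15/8], P' = [28 -1; -1 7/8]
step 1: x' = [39/16, -71/32], P' = [163/8 -27/16; -27/16 31/32]
step 2: x' = [-191/30, 709/390], P' = [557/30 -23/15; -23/15 187/195]

step 0: x̄ = F·x = [8, -1]
step 0: P̄ = F·P·Fᵀ + Q = [36 -8; -8 7]
step 0: y = z − H·x̄ = [-1]
step 0: S = H·P̄·Hᵀ + R = [8]
step 0: K = P̄·Hᵀ·S⁻¹ = [-1; 7/8]
step 0: x' = x̄ + K·y = [9, -15/8]
step 0: P' = (I − K·H)·P̄ = [28 -1; -1 7/8]
step 1: x̄ = F·x = [57/4, -9]
step 1: P̄ = F·P·Fᵀ + Q = [223/2 -54; -54 31]
step 1: y = z − H·x̄ = [7]
step 1: S = H·P̄·Hᵀ + R = [32]
step 1: K = P̄·Hᵀ·S⁻¹ = [-27/16; 31/32]
step 1: x' = x̄ + K·y = [39/16, -71/32]
step 1: P' = (I − K·H)·P̄ = [163/8 -27/16; -27/16 31/32]
step 2: x̄ = F·x = [7/16, -39/16]
step 2: P̄ = F·P·Fᵀ + Q = [607/8 -299/8; -299/8 187/8]
step 2: y = z − H·x̄ = [71/16]
step 2: S = H·P̄·Hᵀ + R = [195/8]
step 2: K = P̄·Hᵀ·S⁻¹ = [-23/15; 187/195]
step 2: x' = x̄ + K·y = [-191/30, 709/390]
step 2: P' = (I − K·H)·P̄ = [557/30 -23/15; -23/15 187/195]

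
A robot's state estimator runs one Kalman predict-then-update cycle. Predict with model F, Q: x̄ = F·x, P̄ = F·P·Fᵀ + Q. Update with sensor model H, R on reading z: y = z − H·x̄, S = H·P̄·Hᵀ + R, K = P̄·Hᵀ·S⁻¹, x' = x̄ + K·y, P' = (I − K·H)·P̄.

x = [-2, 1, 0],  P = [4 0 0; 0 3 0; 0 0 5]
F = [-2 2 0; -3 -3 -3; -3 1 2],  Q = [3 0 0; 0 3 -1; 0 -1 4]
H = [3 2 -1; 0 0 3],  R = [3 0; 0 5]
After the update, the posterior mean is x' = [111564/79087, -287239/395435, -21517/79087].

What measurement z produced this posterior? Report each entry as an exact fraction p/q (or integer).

z = [3, -1]

x̄ = F·x = [6, 3, 7]
P̄ = F·P·Fᵀ + Q = [31 6 30; 6 111 -4; 30 -4 63]
S = H·P̄·Hᵀ + R = [697 57; 57 572]
K = P̄·Hᵀ·S⁻¹ = [7554/79087 11691/79087; 140252/395435 -22272/395435; 19/79087 26130/79087]
x' − x̄ = [-362958/79087, -1473544/395435, -575126/79087] = K·y
y = (KᵀK)⁻¹·Kᵀ·(x' − x̄) = [-14, -22]
z = y + H·x̄ = [-14, -22] + [17, 21] = [3, -1]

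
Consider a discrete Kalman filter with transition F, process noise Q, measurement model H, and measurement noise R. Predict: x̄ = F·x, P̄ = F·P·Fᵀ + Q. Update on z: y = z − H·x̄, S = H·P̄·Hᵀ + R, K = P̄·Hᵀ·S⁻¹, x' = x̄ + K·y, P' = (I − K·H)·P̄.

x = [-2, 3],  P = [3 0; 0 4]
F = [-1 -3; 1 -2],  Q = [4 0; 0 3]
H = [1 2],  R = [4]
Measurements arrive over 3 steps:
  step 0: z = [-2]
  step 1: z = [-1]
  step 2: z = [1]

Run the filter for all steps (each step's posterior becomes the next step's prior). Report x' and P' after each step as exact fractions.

step 0: x̄ = F·x = [-7, -8]
step 0: P̄ = F·P·Fᵀ + Q = [43 21; 21 22]
step 0: y = z − H·x̄ = [21]
step 0: S = H·P̄·Hᵀ + R = [219]
step 0: K = P̄·Hᵀ·S⁻¹ = [85/219; 65/219]
step 0: x' = x̄ + K·y = [84/73, -129/73]
step 0: P' = (I − K·H)·P̄ = [2192/219 -926/219; -926/219 593/219]
step 1: x̄ = F·x = [303/73, 342/73]
step 1: P̄ = F·P·Fᵀ + Q = [2849/219 764/73; 764/73 2975/73]
step 1: y = z − H·x̄ = [-1060/73]
step 1: S = H·P̄·Hᵀ + R = [48593/219]
step 1: K = P̄·Hᵀ·S⁻¹ = [7433/48593; 20142/48593]
step 1: x' = x̄ + K·y = [93763/48593, -64818/48593]
step 1: P' = (I − K·H)·P̄ = [379872/48593 -175070/48593; -175070/48593 127819/48593]
step 2: x̄ = F·x = [100691/48593, 223399/48593]
step 2: P̄ = F·P·Fᵀ + Q = [674195/48593 562112/48593; 562112/48593 1737207/48593]
step 2: y = z − H·x̄ = [-498896/48593]
step 2: S = H·P̄·Hᵀ + R = [10065843/48593]
step 2: K = P̄·Hᵀ·S⁻¹ = [599473/3355281; 4036526/10065843]
step 2: x' = x̄ + K·y = [797891/3355281, 4833877/10065843]
step 2: P' = (I − K·H)·P̄ = [8121952/1118427 -10983982/3355281; -10983982/3355281 24549025/10065843]

step 0: x' = [84/73, -129/73], P' = [2192/219 -926/219; -926/219 593/219]
step 1: x' = [93763/48593, -64818/48593], P' = [379872/48593 -175070/48593; -175070/48593 127819/48593]
step 2: x' = [797891/3355281, 4833877/10065843], P' = [8121952/1118427 -10983982/3355281; -10983982/3355281 24549025/10065843]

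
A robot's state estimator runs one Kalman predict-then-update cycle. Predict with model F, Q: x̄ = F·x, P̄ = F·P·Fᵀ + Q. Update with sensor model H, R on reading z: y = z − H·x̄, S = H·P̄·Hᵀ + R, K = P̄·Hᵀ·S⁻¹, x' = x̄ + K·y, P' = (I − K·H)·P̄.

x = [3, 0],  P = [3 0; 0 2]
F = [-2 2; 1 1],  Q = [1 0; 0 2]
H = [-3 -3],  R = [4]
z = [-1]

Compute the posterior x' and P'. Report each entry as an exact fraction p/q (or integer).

x' = [-75/22, 81/22]
P' = [1371/220 -259/44; -259/44 263/44]

x̄ = F·x = [-6, 3]
P̄ = F·P·Fᵀ + Q = [21 -2; -2 7]
y = z − H·x̄ = [-10]
S = H·P̄·Hᵀ + R = [220]
K = P̄·Hᵀ·S⁻¹ = [-57/220; -3/44]
x' = x̄ + K·y = [-75/22, 81/22]
P' = (I − K·H)·P̄ = [1371/220 -259/44; -259/44 263/44]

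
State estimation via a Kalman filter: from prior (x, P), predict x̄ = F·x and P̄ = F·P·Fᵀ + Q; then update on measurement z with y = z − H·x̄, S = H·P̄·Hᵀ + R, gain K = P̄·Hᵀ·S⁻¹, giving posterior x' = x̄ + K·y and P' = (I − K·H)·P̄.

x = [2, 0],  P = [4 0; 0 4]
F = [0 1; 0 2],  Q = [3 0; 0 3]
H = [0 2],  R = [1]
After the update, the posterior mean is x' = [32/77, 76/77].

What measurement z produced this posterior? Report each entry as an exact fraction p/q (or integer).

z = [2]

x̄ = F·x = [0, 0]
P̄ = F·P·Fᵀ + Q = [7 8; 8 19]
S = H·P̄·Hᵀ + R = [77]
K = P̄·Hᵀ·S⁻¹ = [16/77; 38/77]
x' − x̄ = [32/77, 76/77] = K·y
y = (KᵀK)⁻¹·Kᵀ·(x' − x̄) = [2]
z = y + H·x̄ = [2] + [0] = [2]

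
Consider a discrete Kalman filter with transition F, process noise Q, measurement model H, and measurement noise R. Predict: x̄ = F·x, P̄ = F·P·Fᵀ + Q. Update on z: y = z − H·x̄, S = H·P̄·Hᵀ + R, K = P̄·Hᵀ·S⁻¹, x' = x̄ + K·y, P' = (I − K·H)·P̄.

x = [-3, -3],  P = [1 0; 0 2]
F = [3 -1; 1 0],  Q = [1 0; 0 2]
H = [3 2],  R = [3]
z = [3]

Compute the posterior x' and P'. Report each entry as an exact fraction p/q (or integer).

x̄ = F·x = [-6, -3]
P̄ = F·P·Fᵀ + Q = [12 3; 3 3]
y = z − H·x̄ = [27]
S = H·P̄·Hᵀ + R = [159]
K = P̄·Hᵀ·S⁻¹ = [14/53; 5/53]
x' = x̄ + K·y = [60/53, -24/53]
P' = (I − K·H)·P̄ = [48/53 -51/53; -51/53 84/53]

x' = [60/53, -24/53]
P' = [48/53 -51/53; -51/53 84/53]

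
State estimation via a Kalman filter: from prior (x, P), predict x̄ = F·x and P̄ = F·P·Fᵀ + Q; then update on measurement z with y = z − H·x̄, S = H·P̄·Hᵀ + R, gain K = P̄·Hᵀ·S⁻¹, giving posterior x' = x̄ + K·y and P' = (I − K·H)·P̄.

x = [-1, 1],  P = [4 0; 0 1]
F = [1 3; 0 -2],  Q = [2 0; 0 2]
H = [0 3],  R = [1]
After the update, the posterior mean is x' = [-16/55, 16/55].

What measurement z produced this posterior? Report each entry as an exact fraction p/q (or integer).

z = [1]

x̄ = F·x = [2, -2]
P̄ = F·P·Fᵀ + Q = [15 -6; -6 6]
S = H·P̄·Hᵀ + R = [55]
K = P̄·Hᵀ·S⁻¹ = [-18/55; 18/55]
x' − x̄ = [-126/55, 126/55] = K·y
y = (KᵀK)⁻¹·Kᵀ·(x' − x̄) = [7]
z = y + H·x̄ = [7] + [-6] = [1]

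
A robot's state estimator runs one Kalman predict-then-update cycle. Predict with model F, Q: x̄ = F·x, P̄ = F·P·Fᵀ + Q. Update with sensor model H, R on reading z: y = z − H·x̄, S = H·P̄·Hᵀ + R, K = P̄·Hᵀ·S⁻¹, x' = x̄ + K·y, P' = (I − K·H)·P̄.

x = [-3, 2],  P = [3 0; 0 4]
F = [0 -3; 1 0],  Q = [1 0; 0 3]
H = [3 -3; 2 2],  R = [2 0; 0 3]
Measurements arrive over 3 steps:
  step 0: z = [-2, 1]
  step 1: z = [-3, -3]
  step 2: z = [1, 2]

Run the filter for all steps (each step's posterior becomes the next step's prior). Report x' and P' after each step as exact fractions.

step 0: x' = [-6587/33479, 14193/33479], P' = [7992/33479 4218/33479; 4218/33479 7806/33479]
step 1: x' = [-69710333/55797172, -13787059/55797172], P' = [12213663/55797172 6216477/55797172; 6216477/55797172 12241839/55797172]
step 2: x' = [26972644449/44586693346, 9871579405/44586693346], P' = [4869122442/22293346673 2480113719/22293346673; 2480113719/22293346673 4889569626/22293346673]

step 0: x̄ = F·x = [-6, -3]
step 0: P̄ = F·P·Fᵀ + Q = [37 0; 0 6]
step 0: y = z − H·x̄ = [7, 19]
step 0: S = H·P̄·Hᵀ + R = [389 186; 186 175]
step 0: K = P̄·Hᵀ·S⁻¹ = [5661/33479 8140/33479; -5382/33479 8016/33479]
step 0: x' = x̄ + K·y = [-6587/33479, 14193/33479]
step 0: P' = (I − K·H)·P̄ = [7992/33479 4218/33479; 4218/33479 7806/33479]
step 1: x̄ = F·x = [-42579/33479, -6587/33479]
step 1: P̄ = F·P·Fᵀ + Q = [103733/33479 -12654/33479; -12654/33479 108429/33479]
step 1: y = z − H·x̄ = [7539/33479, -2105/33479]
step 1: S = H·P̄·Hᵀ + R = [2204188/33479 -28176/33479; -28176/33479 847853/33479]
step 1: K = P̄·Hᵀ·S⁻¹ = [8995779/55797172 3071690/13949293; -9038043/55797172 3076386/13949293]
step 1: x' = x̄ + K·y = [-69710333/55797172, -13787059/55797172]
step 1: P' = (I − K·H)·P̄ = [12213663/55797172 6216477/55797172; 6216477/55797172 12241839/55797172]
step 2: x̄ = F·x = [41361177/55797172, -69710333/55797172]
step 2: P̄ = F·P·Fᵀ + Q = [165973723/55797172 -18649431/55797172; -18649431/55797172 179605179/55797172]
step 2: y = z − H·x̄ = [-138708679/27898586, 1829268/606491]
step 2: S = H·P̄·Hᵀ + R = [889373555/13949293 -889008/606491; -889008/606491 15222953/606491]
step 2: K = P̄·Hᵀ·S⁻¹ = [7167026169/44586693346 4899490774/22293346673; -7228367721/44586693346 4913122230/22293346673]
step 2: x' = x̄ + K·y = [26972644449/44586693346, 9871579405/44586693346]
step 2: P' = (I − K·H)·P̄ = [4869122442/22293346673 2480113719/22293346673; 2480113719/22293346673 4889569626/22293346673]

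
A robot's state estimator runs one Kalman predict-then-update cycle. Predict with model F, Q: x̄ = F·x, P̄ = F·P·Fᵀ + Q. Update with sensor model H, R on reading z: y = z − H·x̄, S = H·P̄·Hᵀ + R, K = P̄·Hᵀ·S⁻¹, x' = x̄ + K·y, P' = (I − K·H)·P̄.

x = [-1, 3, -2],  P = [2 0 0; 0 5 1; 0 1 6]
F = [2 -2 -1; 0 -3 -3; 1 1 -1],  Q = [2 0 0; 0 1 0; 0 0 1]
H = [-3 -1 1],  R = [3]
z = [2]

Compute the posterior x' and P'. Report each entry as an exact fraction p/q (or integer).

x' = [-890/823, 4109/823, 3154/823]
P' = [1944/823 -3425/823 1879/823; -3425/823 15318/823 4185/823; 1879/823 4185/823 9840/823]

x̄ = F·x = [-6, -3, 4]
P̄ = F·P·Fᵀ + Q = [40 57 1; 57 118 3; 1 3 12]
y = z − H·x̄ = [-23]
S = H·P̄·Hᵀ + R = [823]
K = P̄·Hᵀ·S⁻¹ = [-176/823; -286/823; 6/823]
x' = x̄ + K·y = [-890/823, 4109/823, 3154/823]
P' = (I − K·H)·P̄ = [1944/823 -3425/823 1879/823; -3425/823 15318/823 4185/823; 1879/823 4185/823 9840/823]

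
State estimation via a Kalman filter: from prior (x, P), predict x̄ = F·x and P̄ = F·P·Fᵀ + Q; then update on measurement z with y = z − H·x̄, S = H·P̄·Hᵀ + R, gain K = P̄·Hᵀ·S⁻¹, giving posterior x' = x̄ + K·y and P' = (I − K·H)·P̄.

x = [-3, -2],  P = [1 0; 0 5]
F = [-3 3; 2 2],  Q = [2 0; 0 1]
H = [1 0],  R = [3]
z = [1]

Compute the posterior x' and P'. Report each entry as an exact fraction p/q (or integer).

x̄ = F·x = [3, -10]
P̄ = F·P·Fᵀ + Q = [56 24; 24 25]
y = z − H·x̄ = [-2]
S = H·P̄·Hᵀ + R = [59]
K = P̄·Hᵀ·S⁻¹ = [56/59; 24/59]
x' = x̄ + K·y = [65/59, -638/59]
P' = (I − K·H)·P̄ = [168/59 72/59; 72/59 899/59]

x' = [65/59, -638/59]
P' = [168/59 72/59; 72/59 899/59]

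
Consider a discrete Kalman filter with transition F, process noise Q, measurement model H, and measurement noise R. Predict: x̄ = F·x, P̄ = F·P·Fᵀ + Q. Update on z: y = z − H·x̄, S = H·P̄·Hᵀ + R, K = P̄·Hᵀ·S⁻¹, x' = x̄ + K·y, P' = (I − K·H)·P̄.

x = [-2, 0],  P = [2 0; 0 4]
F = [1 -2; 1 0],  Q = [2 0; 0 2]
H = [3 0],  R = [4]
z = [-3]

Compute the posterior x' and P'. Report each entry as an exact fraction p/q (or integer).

x̄ = F·x = [-2, -2]
P̄ = F·P·Fᵀ + Q = [20 2; 2 4]
y = z − H·x̄ = [3]
S = H·P̄·Hᵀ + R = [184]
K = P̄·Hᵀ·S⁻¹ = [15/46; 3/92]
x' = x̄ + K·y = [-47/46, -175/92]
P' = (I − K·H)·P̄ = [10/23 1/23; 1/23 175/46]

x' = [-47/46, -175/92]
P' = [10/23 1/23; 1/23 175/46]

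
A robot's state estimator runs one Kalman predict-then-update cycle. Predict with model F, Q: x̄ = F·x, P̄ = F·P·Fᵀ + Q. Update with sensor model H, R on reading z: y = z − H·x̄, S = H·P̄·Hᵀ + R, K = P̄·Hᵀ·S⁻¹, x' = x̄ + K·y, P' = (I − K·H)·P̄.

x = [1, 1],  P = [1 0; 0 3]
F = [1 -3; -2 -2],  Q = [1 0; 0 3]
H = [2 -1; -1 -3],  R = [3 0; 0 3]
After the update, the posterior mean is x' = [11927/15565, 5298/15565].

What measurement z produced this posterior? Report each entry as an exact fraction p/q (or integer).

x̄ = F·x = [-2, -4]
P̄ = F·P·Fᵀ + Q = [29 16; 16 19]
S = H·P̄·Hᵀ + R = [74 -81; -81 299]
K = P̄·Hᵀ·S⁻¹ = [6321/15565 -2296/15565; -2026/15565 -4349/15565]
x' − x̄ = [43057/15565, 67558/15565] = K·y
y = (KᵀK)⁻¹·Kᵀ·(x' − x̄) = [1, -16]
z = y + H·x̄ = [1, -16] + [0, 14] = [1, -2]

z = [1, -2]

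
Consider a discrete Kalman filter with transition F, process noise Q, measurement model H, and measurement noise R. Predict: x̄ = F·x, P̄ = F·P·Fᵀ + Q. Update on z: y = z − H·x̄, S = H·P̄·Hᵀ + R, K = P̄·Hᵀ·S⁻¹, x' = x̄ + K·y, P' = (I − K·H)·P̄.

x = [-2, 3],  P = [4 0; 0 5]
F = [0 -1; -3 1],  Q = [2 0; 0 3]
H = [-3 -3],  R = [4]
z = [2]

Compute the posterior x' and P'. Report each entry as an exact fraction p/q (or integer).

x̄ = F·x = [-3, 9]
P̄ = F·P·Fᵀ + Q = [7 -5; -5 44]
y = z − H·x̄ = [20]
S = H·P̄·Hᵀ + R = [373]
K = P̄·Hᵀ·S⁻¹ = [-6/373; -117/373]
x' = x̄ + K·y = [-1239/373, 1017/373]
P' = (I − K·H)·P̄ = [2575/373 -2567/373; -2567/373 2723/373]

x' = [-1239/373, 1017/373]
P' = [2575/373 -2567/373; -2567/373 2723/373]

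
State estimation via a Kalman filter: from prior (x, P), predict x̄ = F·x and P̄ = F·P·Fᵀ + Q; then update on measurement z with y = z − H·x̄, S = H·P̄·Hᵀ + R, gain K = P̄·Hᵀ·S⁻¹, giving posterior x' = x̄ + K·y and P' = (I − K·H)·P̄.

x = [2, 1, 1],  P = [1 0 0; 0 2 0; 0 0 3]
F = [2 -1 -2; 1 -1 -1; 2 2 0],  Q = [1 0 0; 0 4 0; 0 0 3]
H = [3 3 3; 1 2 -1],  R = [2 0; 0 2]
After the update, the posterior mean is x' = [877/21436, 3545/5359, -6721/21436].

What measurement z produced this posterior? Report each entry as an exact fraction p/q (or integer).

x̄ = F·x = [1, 0, 6]
P̄ = F·P·Fᵀ + Q = [19 10 0; 10 10 -2; 0 -2 15]
S = H·P̄·Hᵀ + R = [542 156; 156 124]
K = P̄·Hᵀ·S⁻¹ = [588/5359 3783/21436; 213/5359 1115/5359; 975/5359 -8191/21436]
x' − x̄ = [-20559/21436, 3545/5359, -135337/21436] = K·y
y = (KᵀK)⁻¹·Kᵀ·(x' − x̄) = [-20, 7]
z = y + H·x̄ = [-20, 7] + [21, -5] = [1, 2]

z = [1, 2]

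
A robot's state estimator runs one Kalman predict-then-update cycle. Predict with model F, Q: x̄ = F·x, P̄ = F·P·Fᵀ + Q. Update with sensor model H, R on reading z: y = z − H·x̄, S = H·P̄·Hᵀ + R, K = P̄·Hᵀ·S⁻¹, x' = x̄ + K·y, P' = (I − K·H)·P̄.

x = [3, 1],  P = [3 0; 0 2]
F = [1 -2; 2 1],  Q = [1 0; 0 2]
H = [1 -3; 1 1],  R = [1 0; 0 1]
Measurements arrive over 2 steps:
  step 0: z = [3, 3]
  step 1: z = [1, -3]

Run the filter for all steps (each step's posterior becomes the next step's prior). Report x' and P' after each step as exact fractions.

step 0: x' = [713/245, 1/35], P' = [1892/3185 54/455; 54/455 8/65]
step 1: x' = [-402153/555415, -353197/555415], P' = [249513/555415 50742/555415; 50742/555415 64718/555415]

step 0: x̄ = F·x = [1, 7]
step 0: P̄ = F·P·Fᵀ + Q = [12 2; 2 16]
step 0: y = z − H·x̄ = [23, -5]
step 0: S = H·P̄·Hᵀ + R = [145 -40; -40 33]
step 0: K = P̄·Hᵀ·S⁻¹ = [758/3185 454/637; -114/455 22/91]
step 0: x' = x̄ + K·y = [713/245, 1/35]
step 0: P' = (I − K·H)·P̄ = [1892/3185 54/455; 54/455 8/65]
step 1: x̄ = F·x = [699/245, 1433/245]
step 1: P̄ = F·P·Fᵀ + Q = [5133/3185 1866/3185; 1866/3185 15842/3185]
step 1: y = z − H·x̄ = [769/49, -2867/245]
step 1: S = H·P̄·Hᵀ + R = [27940/637 -9225/637; -9225/637 27892/3185]
step 1: K = P̄·Hᵀ·S⁻¹ = [97287/555415 60051/111083; -143412/555415 23092/111083]
step 1: x' = x̄ + K·y = [-402153/555415, -353197/555415]
step 1: P' = (I − K·H)·P̄ = [249513/555415 50742/555415; 50742/555415 64718/555415]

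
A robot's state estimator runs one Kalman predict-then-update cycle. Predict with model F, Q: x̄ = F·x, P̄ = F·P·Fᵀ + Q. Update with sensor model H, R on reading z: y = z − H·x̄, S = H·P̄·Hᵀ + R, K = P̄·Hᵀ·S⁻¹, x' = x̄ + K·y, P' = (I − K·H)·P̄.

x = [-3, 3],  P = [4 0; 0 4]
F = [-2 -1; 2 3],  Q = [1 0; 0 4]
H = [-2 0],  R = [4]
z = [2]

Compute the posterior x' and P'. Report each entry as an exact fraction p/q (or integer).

x̄ = F·x = [3, 3]
P̄ = F·P·Fᵀ + Q = [21 -28; -28 56]
y = z − H·x̄ = [8]
S = H·P̄·Hᵀ + R = [88]
K = P̄·Hᵀ·S⁻¹ = [-21/44; 7/11]
x' = x̄ + K·y = [-9/11, 89/11]
P' = (I − K·H)·P̄ = [21/22 -14/11; -14/11 224/11]

x' = [-9/11, 89/11]
P' = [21/22 -14/11; -14/11 224/11]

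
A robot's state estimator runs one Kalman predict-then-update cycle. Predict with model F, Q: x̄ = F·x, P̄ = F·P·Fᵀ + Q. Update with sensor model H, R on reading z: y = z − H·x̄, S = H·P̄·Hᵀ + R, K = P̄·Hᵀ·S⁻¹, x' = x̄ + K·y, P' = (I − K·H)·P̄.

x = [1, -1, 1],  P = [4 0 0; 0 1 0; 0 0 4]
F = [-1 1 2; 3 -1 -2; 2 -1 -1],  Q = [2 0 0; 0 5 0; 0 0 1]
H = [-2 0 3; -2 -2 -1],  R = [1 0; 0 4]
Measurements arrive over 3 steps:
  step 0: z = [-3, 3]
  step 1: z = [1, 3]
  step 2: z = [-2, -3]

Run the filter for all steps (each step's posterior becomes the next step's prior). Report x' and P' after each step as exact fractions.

step 0: x' = [38601/41690, -88151/41690, -1607/4169], P' = [67857/41690 -74627/41690 4148/4169; -74627/41690 119087/41690 -4690/4169; 4148/4169 -4690/4169 2976/4169]
step 1: x' = [-181623461/127294455, 10156729/42431485, -24762807/42431485], P' = [123429469/127294455 -131346233/127294455 74402504/127294455; -131346233/127294455 83541182/42431485 -27714966/42431485; 74402504/127294455 -27714966/42431485 19443808/42431485]
step 2: x' = [26464668157/50391836203, 119209429385/151175508609, -15524491159/50391836203], P' = [242142601682/251959181015 -258364031784/251959181015 145563566816/251959181015; -258364031784/251959181015 1484604518149/755877543045 -163306851402/251959181015; 145563566816/251959181015 -163306851402/251959181015 342331617824/755877543045]

step 0: x̄ = F·x = [0, 2, 2]
step 0: P̄ = F·P·Fᵀ + Q = [23 -29 -17; -29 58 33; -17 33 22]
step 0: y = z − H·x̄ = [-9, 9]
step 0: S = H·P̄·Hᵀ + R = [495 -220; -220 182]
step 0: K = P̄·Hᵀ·S⁻¹ = [-5637/20845 -127/758; 4277/20845 -191/758; 632/4169 -43/379]
step 0: x' = x̄ + K·y = [38601/41690, -88151/41690, -1607/4169]
step 0: P' = (I − K·H)·P̄ = [67857/41690 -74627/41690 4148/4169; -74627/41690 119087/41690 -4690/4169; 4148/4169 -4690/4169 2976/4169]
step 1: x̄ = F·x = [-79446/20845, 118047/20845, 16493/3790]
step 1: P̄ = F·P·Fᵀ + Q = [92549/20845 -110383/20845 -8641/1895; -110383/20845 409846/20845 23992/1895; -8641/1895 23992/1895 45523/3790]
step 1: y = z − H·x̄ = [-820363/41690, 460897/41690]
step 1: S = H·P̄·Hᵀ + R = [7570083/41690 -4051467/41690; -4051467/41690 4271433/41690]
step 1: K = P̄·Hᵀ·S⁻¹ = [-23651426/127294455 -4880748/42431485; 13257772/127294455 -38852432/127294455; 26189264/127294455 -10211659/127294455]
step 1: x' = x̄ + K·y = [-181623461/127294455, 10156729/42431485, -24762807/42431485]
step 1: P' = (I − K·H)·P̄ = [123429469/127294455 -131346233/127294455 74402504/127294455; -131346233/127294455 83541182/42431485 -27714966/42431485; 74402504/127294455 -27714966/42431485 19443808/42431485]
step 2: x̄ = F·x = [63516806/127294455, -142254576/42431485, -319428688/127294455]
step 2: P̄ = F·P·Fᵀ + Q = [164823493/42431485 -451822957/127294455 -386736817/127294455; -451822957/127294455 597984832/42431485 994342151/127294455; -386736817/127294455 994342151/127294455 991452421/127294455]
step 2: y = z − H·x̄ = [830730766/127294455, -475935299/42431485]
step 2: S = H·P̄·Hᵀ + R = [5223029988/42431485 -2407624271/42431485; -2407624271/42431485 3156722607/42431485]
step 2: K = P̄·Hᵀ·S⁻¹ = [-47594502916/251959181015 -28280176653/251959181015; 26807509362/251959181015 -232276072847/755877543045; 51204484192/251959181015 -58967977577/755877543045]
step 2: x' = x̄ + K·y = [26464668157/50391836203, 119209429385/151175508609, -15524491159/50391836203]
step 2: P' = (I − K·H)·P̄ = [242142601682/251959181015 -258364031784/251959181015 145563566816/251959181015; -258364031784/251959181015 1484604518149/755877543045 -163306851402/251959181015; 145563566816/251959181015 -163306851402/251959181015 342331617824/755877543045]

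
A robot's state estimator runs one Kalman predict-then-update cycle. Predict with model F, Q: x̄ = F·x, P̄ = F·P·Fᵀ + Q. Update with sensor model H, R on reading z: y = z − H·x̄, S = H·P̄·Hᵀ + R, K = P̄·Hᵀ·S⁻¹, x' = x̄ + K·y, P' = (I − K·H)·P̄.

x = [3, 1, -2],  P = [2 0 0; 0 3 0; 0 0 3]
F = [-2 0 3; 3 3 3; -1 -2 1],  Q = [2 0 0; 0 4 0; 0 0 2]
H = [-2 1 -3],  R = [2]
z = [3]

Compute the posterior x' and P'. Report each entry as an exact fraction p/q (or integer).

x̄ = F·x = [-12, 6, -7]
P̄ = F·P·Fᵀ + Q = [37 15 13; 15 76 -15; 13 -15 19]
y = z − H·x̄ = [-48]
S = H·P̄·Hᵀ + R = [583]
K = P̄·Hᵀ·S⁻¹ = [-98/583; 91/583; -98/583]
x' = x̄ + K·y = [-2292/583, -870/583, 623/583]
P' = (I − K·H)·P̄ = [11967/583 17663/583 -2025/583; 17663/583 36027/583 173/583; -2025/583 173/583 1473/583]

x' = [-2292/583, -870/583, 623/583]
P' = [11967/583 17663/583 -2025/583; 17663/583 36027/583 173/583; -2025/583 173/583 1473/583]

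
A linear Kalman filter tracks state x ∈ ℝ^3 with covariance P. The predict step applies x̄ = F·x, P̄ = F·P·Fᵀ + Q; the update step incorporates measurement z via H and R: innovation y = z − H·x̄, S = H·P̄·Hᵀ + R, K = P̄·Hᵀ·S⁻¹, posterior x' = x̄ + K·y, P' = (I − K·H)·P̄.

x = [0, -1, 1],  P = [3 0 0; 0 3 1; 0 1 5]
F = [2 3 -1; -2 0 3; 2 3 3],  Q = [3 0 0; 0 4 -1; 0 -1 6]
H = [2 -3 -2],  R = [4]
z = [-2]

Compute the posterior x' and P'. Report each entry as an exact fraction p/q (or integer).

x̄ = F·x = [-4, 3, 0]
P̄ = F·P·Fᵀ + Q = [41 -18 30; -18 61 41; 30 41 108]
y = z − H·x̄ = [15]
S = H·P̄·Hᵀ + R = [1617]
K = P̄·Hᵀ·S⁻¹ = [76/1617; -43/231; -93/539]
x' = x̄ + K·y = [-1776/539, 16/77, -1395/539]
P' = (I − K·H)·P̄ = [60521/1617 -890/231 23238/539; -890/231 164/33 -842/77; 23238/539 -842/77 32265/539]

x' = [-1776/539, 16/77, -1395/539]
P' = [60521/1617 -890/231 23238/539; -890/231 164/33 -842/77; 23238/539 -842/77 32265/539]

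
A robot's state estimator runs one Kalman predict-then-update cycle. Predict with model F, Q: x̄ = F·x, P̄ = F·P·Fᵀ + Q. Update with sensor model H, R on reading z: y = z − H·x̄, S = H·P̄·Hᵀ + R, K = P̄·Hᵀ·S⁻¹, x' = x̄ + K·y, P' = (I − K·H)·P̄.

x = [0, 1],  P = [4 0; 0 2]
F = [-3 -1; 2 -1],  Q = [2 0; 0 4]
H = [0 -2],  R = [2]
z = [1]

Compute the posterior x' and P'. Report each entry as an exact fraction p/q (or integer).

x̄ = F·x = [-1, -1]
P̄ = F·P·Fᵀ + Q = [40 -22; -22 22]
y = z − H·x̄ = [-1]
S = H·P̄·Hᵀ + R = [90]
K = P̄·Hᵀ·S⁻¹ = [22/45; -22/45]
x' = x̄ + K·y = [-67/45, -23/45]
P' = (I − K·H)·P̄ = [832/45 -22/45; -22/45 22/45]

x' = [-67/45, -23/45]
P' = [832/45 -22/45; -22/45 22/45]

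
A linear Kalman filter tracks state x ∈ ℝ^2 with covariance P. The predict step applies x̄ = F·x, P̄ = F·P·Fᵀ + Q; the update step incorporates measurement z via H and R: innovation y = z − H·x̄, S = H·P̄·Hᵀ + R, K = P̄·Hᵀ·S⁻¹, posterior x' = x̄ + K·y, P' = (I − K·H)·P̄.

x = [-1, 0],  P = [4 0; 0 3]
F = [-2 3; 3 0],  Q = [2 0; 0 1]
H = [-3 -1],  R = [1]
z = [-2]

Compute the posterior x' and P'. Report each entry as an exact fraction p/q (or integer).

x̄ = F·x = [2, -3]
P̄ = F·P·Fᵀ + Q = [45 -24; -24 37]
y = z − H·x̄ = [1]
S = H·P̄·Hᵀ + R = [299]
K = P̄·Hᵀ·S⁻¹ = [-111/299; 35/299]
x' = x̄ + K·y = [487/299, -862/299]
P' = (I − K·H)·P̄ = [1134/299 -3291/299; -3291/299 9838/299]

x' = [487/299, -862/299]
P' = [1134/299 -3291/299; -3291/299 9838/299]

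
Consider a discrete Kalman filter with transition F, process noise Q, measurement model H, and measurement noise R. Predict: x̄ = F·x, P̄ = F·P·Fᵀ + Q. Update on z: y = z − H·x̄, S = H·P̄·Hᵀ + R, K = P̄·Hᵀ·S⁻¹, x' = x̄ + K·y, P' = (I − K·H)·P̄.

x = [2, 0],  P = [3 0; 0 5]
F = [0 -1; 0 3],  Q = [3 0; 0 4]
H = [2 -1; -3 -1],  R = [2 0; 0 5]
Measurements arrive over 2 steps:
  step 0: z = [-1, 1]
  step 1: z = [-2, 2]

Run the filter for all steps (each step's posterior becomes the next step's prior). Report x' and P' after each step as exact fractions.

step 0: x̄ = F·x = [0, 0]
step 0: P̄ = F·P·Fᵀ + Q = [8 -15; -15 49]
step 0: y = z − H·x̄ = [-1, 1]
step 0: S = H·P̄·Hᵀ + R = [143 -14; -14 36]
step 0: K = P̄·Hᵀ·S⁻¹ = [495/2476 -853/4952; -725/1238 -839/2476]
step 0: x' = x̄ + K·y = [-1843/4952, 611/2476]
step 0: P' = (I − K·H)·P̄ = [1249/4952 259/2476; 259/2476 1709/1238]
step 1: x̄ = F·x = [-611/2476, 1833/2476]
step 1: P̄ = F·P·Fᵀ + Q = [5423/1238 -5127/1238; -5127/1238 20333/1238]
step 1: y = z − H·x̄ = [-1897/2476, 2]
step 1: S = H·P̄·Hᵀ + R = [65009/1238 -14; -14 36]
step 1: K = P̄·Hᵀ·S⁻¹ = [104760/524419 -51637/299668; -292615/524419 -49161/149834]
step 1: x' = x̄ + K·y = [-223087/299668, 76655/149834]
step 1: P' = (I − K·H)·P̄ = [529075/2097676 110035/1048838; 110035/1048838 695265/524419]

step 0: x' = [-1843/4952, 611/2476], P' = [1249/4952 259/2476; 259/2476 1709/1238]
step 1: x' = [-223087/299668, 76655/149834], P' = [529075/2097676 110035/1048838; 110035/1048838 695265/524419]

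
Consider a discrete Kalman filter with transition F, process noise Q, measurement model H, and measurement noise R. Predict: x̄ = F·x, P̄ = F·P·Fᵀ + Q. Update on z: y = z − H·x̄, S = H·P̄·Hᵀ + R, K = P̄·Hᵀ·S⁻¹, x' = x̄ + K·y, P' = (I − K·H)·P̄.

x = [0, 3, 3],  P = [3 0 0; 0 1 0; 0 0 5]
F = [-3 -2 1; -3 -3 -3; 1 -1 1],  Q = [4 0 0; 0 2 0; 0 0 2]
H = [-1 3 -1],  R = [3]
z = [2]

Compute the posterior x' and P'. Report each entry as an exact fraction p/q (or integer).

x̄ = F·x = [-3, -18, 0]
P̄ = F·P·Fᵀ + Q = [40 18 -2; 18 83 -21; -2 -21 11]
y = z − H·x̄ = [53]
S = H·P̄·Hᵀ + R = [815]
K = P̄·Hᵀ·S⁻¹ = [16/815; 252/815; -72/815]
x' = x̄ + K·y = [-1597/815, -1314/815, -3816/815]
P' = (I − K·H)·P̄ = [32344/815 10638/815 -478/815; 10638/815 4141/815 1029/815; -478/815 1029/815 3781/815]

x' = [-1597/815, -1314/815, -3816/815]
P' = [32344/815 10638/815 -478/815; 10638/815 4141/815 1029/815; -478/815 1029/815 3781/815]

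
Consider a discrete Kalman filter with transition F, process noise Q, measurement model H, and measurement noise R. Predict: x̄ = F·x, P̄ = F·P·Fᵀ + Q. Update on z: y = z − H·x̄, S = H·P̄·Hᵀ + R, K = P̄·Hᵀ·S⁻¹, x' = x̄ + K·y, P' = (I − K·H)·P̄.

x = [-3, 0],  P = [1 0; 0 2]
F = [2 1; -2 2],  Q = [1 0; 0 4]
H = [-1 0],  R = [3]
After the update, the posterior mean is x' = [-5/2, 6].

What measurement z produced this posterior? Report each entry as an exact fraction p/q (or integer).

x̄ = F·x = [-6, 6]
P̄ = F·P·Fᵀ + Q = [7 0; 0 16]
S = H·P̄·Hᵀ + R = [10]
K = P̄·Hᵀ·S⁻¹ = [-7/10; 0]
x' − x̄ = [7/2, 0] = K·y
y = (KᵀK)⁻¹·Kᵀ·(x' − x̄) = [-5]
z = y + H·x̄ = [-5] + [6] = [1]

z = [1]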